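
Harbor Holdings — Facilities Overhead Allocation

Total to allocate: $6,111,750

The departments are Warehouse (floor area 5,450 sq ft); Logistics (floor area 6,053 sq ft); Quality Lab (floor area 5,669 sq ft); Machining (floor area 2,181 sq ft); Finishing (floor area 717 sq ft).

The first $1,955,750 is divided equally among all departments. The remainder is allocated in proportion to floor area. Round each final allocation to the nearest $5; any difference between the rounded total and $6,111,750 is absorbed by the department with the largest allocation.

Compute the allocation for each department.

Warehouse: $1,519,710 | Logistics: $1,644,575 | Quality Lab: $1,565,060 | Machining: $842,780 | Finishing: $539,625

Equal tier: $1,955,750 ÷ 5 = $391,150 apiece.
Remainder $4,156,000 by floor area (total 20,070): Warehouse 1,128,560.04 → $1,128,560; Logistics 1,253,426.41 → $1,253,425; Quality Lab 1,173,909.52 → $1,173,910; Machining 451,631.09 → $451,630; Finishing 148,472.94 → $148,475.
Totals: Warehouse $391,150 + $1,128,560 = $1,519,710; Logistics $391,150 + $1,253,425 = $1,644,575; Quality Lab $391,150 + $1,173,910 = $1,565,060; Machining $391,150 + $451,630 = $842,780; Finishing $391,150 + $148,475 = $539,625.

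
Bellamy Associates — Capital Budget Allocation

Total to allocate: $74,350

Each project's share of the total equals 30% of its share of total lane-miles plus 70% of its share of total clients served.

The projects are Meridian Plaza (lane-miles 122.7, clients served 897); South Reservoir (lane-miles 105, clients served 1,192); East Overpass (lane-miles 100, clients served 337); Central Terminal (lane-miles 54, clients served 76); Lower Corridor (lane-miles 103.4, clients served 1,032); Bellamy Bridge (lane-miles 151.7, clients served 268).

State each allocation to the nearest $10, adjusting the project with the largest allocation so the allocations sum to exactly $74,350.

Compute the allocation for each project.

Lane-miles total 636.8; clients served total 3,802.
Combined weights (30% lane-miles + 70% clients served): Meridian Plaza 0.2230; South Reservoir 0.2689; East Overpass 0.1092; Central Terminal 0.0394; Lower Corridor 0.2387; Bellamy Bridge 0.1208.
Unrounded shares: Meridian Plaza 16,576.67; South Reservoir 19,994.91; East Overpass 8,115.81; Central Terminal 2,931.79; Lower Corridor 17,748.65; Bellamy Bridge 8,982.16.
Rounded to nearest $10: Meridian Plaza $16,580; South Reservoir $19,990; East Overpass $8,120; Central Terminal $2,930; Lower Corridor $17,750; Bellamy Bridge $8,980. Sum = $74,350.
Rounded total matches; no reconciliation needed.

Meridian Plaza: $16,580 · South Reservoir: $19,990 · East Overpass: $8,120 · Central Terminal: $2,930 · Lower Corridor: $17,750 · Bellamy Bridge: $8,980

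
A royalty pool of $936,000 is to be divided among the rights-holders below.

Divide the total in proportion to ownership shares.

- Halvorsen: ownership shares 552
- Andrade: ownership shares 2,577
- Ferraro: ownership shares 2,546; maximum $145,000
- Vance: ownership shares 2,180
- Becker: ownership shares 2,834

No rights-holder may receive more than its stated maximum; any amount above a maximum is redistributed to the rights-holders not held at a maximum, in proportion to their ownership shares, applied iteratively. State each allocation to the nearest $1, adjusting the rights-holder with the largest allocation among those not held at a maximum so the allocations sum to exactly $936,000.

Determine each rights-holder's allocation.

Total ownership shares = 10,689.
Pro-rata shares before constraints: Halvorsen 48,336.79; Andrade 225,659.28; Ferraro 222,944.71; Vance 190,895.31; Becker 248,163.91.
Cap binds for Ferraro ($145,000); balance $791,000 reallocated over remaining ownership shares 8,143.
Remaining shares: Halvorsen 53,620.53 → $53,621; Andrade 250,326.29 → $250,326; Vance 211,762.25 → $211,762; Becker 275,290.92 → $275,291.

Halvorsen: $53,621 · Andrade: $250,326 · Ferraro: $145,000 · Vance: $211,762 · Becker: $275,291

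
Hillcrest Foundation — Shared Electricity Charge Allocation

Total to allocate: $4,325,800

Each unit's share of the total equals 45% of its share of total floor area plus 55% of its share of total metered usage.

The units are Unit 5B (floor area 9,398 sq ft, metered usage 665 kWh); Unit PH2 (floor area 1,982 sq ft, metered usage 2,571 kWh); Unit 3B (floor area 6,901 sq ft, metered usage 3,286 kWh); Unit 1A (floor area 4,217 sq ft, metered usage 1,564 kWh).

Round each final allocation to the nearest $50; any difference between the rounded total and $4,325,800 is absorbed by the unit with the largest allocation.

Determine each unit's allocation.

Floor area total 22,498; metered usage total 8,086.
Blended shares (45% floor area + 55% metered usage): Unit 5B 0.2332; Unit PH2 0.2145; Unit 3B 0.3615; Unit 1A 0.1907.
Pro-rata amounts: Unit 5B 1,008,816.40; Unit PH2 927,969.98; Unit 3B 1,563,958.55; Unit 1A 825,055.06.
After rounding ($50): Unit 5B $1,008,800; Unit PH2 $927,950; Unit 3B $1,563,950; Unit 1A $825,050. Sum = $4,325,750.
Difference $4,325,800 − $4,325,750 = +$50 applied to largest allocation (Unit 3B): Unit 3B becomes $1,564,000.

Unit 5B: $1,008,800; Unit PH2: $927,950; Unit 3B: $1,564,000; Unit 1A: $825,050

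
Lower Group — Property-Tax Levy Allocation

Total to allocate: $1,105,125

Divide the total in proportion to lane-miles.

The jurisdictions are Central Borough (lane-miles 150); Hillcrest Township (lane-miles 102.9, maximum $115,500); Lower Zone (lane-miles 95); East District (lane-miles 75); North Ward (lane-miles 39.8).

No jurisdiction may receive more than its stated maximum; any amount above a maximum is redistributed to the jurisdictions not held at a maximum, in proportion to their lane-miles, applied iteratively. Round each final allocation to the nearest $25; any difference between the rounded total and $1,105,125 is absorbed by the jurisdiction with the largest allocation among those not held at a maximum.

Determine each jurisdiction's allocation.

Lane-miles total: 462.7.
Proportional shares (ignoring caps): Central Borough 358,263.99; Hillcrest Township 245,769.10; Lower Zone 226,900.53; East District 179,132.00; North Ward 95,059.38.
Cap binds for Hillcrest Township ($115,500); remaining pool $989,625 reallocated over remaining lane-miles 359.8.
Remaining shares: Central Borough 412,572.96 → $412,575; Lower Zone 261,296.21 → $261,300; East District 206,286.48 → $206,275; North Ward 109,469.36 → $109,475.

Central Borough: $412,575 · Hillcrest Township: $115,500 · Lower Zone: $261,300 · East District: $206,275 · North Ward: $109,475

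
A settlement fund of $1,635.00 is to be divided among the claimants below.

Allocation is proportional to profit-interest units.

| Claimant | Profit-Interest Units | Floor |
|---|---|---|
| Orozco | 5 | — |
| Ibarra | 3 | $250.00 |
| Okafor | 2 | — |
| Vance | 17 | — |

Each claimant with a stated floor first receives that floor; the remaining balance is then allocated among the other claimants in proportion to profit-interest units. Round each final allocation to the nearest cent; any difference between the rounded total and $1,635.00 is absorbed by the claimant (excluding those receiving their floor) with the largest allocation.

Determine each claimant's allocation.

Minimums first: Ibarra $250.00. Remaining pool $1,385.00.
Remaining pool split over remaining profit-interest units 24: Orozco 288.5417 → $288.54; Okafor 115.4167 → $115.42; Vance 981.0417 → $981.04.

Orozco: $288.54 · Ibarra: $250.00 · Okafor: $115.42 · Vance: $981.04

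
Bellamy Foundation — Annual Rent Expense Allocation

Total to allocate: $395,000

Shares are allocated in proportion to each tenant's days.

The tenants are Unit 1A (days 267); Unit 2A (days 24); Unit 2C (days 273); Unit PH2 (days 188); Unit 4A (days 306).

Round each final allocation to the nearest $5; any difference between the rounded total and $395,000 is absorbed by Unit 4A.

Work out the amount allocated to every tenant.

Unit 1A: $99,685 | Unit 2A: $8,960 | Unit 2C: $101,925 | Unit PH2: $70,190 | Unit 4A: $114,240

Days total: 1,058.
Proportional shares: Unit 1A 267/1,058 × $395,000 = 99,683.36; Unit 2A 24/1,058 × $395,000 = 8,960.30; Unit 2C 273/1,058 × $395,000 = 101,923.44; Unit PH2 188/1,058 × $395,000 = 70,189.04; Unit 4A 306/1,058 × $395,000 = 114,243.86.
At nearest $5: Unit 1A $99,685; Unit 2A $8,960; Unit 2C $101,925; Unit PH2 $70,190; Unit 4A $114,245. Sum = $395,005.
Difference $395,000 − $395,005 = −$5 applied to Unit 4A: Unit 4A becomes $114,240.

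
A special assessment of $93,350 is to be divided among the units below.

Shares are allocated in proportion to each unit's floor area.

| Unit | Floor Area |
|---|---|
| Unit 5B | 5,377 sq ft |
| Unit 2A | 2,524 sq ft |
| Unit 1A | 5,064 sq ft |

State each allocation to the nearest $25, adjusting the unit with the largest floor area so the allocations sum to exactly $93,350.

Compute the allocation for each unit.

Total floor area = 5,377 + 2,524 + 5,064 = 12,965.
Unrounded shares: Unit 5B 38,715.23; Unit 2A 18,173.19; Unit 1A 36,461.58.
After rounding ($25): Unit 5B $38,725; Unit 2A $18,175; Unit 1A $36,450. Sum = $93,350.
Sum already equals the total — no adjustment.

Unit 5B: $38,725; Unit 2A: $18,175; Unit 1A: $36,450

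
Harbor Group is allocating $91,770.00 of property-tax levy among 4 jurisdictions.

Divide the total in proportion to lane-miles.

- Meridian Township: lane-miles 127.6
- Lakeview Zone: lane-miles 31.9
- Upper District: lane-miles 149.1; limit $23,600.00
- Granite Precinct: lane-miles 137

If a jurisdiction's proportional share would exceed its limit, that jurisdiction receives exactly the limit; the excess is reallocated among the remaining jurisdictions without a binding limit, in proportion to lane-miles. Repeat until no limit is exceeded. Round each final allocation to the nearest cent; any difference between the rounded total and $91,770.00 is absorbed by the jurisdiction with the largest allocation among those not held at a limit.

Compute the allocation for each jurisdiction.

Sum of lane-miles: 445.6.
Unconstrained shares: Meridian Township 26,278.8420; Lakeview Zone 6,569.7105; Upper District 30,706.7033; Granite Precinct 28,214.7442.
Capped: Upper District ($23,600.00); balance $68,170.00 reallocated over remaining lane-miles 296.5.
Redistributed shares: Meridian Township 29,337.2411 → $29,337.24; Lakeview Zone 7,334.3103 → $7,334.31; Granite Precinct 31,498.4486 → $31,498.45.

Meridian Township: $29,337.24; Lakeview Zone: $7,334.31; Upper District: $23,600.00; Granite Precinct: $31,498.45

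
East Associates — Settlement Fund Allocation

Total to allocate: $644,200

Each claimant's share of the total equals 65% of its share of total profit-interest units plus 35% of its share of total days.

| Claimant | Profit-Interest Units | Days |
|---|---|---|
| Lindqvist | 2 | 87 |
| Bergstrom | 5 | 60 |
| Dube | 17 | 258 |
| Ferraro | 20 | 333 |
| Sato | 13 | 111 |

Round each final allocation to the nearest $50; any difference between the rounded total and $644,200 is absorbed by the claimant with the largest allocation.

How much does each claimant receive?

Profit-interest units total 57; days total 849.
Combined weights (65% profit-interest units + 35% days): Lindqvist 0.0587; Bergstrom 0.0818; Dube 0.3002; Ferraro 0.3653; Sato 0.1940.
Unrounded shares: Lindqvist 37,796.98; Bergstrom 52,664.98; Dube 193,401.77; Ferraro 235,358.04; Sato 124,978.23.
After rounding ($50): Lindqvist $37,800; Bergstrom $52,650; Dube $193,400; Ferraro $235,350; Sato $125,000. Sum = $644,200.
No rounding difference to absorb.

Lindqvist: $37,800 · Bergstrom: $52,650 · Dube: $193,400 · Ferraro: $235,350 · Sato: $125,000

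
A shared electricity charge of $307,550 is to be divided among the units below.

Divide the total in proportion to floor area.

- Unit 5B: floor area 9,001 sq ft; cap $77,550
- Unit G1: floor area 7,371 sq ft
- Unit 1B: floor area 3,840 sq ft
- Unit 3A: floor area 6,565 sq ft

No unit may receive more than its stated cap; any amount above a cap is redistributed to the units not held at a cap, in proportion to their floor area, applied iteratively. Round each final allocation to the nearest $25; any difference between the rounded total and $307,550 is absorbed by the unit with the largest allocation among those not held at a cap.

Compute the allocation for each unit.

Sum of floor area: 26,777.
Proportional shares (ignoring caps): Unit 5B 103,381.92; Unit G1 84,660.38; Unit 1B 44,104.72; Unit 3A 75,402.99.
Capped: Unit 5B ($77,550); remaining pool $230,000 reallocated over remaining floor area 17,776.
Remaining shares: Unit G1 95,371.85 → $95,375; Unit 1B 49,684.97 → $49,675; Unit 3A 84,943.18 → $84,950.

Unit 5B: $77,550 | Unit G1: $95,375 | Unit 1B: $49,675 | Unit 3A: $84,950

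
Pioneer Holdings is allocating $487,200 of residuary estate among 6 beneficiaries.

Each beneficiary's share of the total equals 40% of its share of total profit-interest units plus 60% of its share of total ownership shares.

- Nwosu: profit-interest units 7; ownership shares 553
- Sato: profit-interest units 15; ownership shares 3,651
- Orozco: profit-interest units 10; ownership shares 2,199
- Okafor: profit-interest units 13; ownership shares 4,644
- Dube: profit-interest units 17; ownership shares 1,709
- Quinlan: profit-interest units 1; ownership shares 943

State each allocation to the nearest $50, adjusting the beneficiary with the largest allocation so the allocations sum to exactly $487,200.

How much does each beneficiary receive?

Nwosu: $33,450; Sato: $124,300; Orozco: $77,850; Okafor: $139,350; Dube: $89,050; Quinlan: $23,200

Profit-interest units total 63; ownership shares total 13,699.
Composite weights (40% profit-interest units + 60% ownership shares): Nwosu 0.0687; Sato 0.2551; Orozco 0.1598; Okafor 0.2859; Dube 0.1828; Quinlan 0.0477.
Raw shares: Nwosu 33,453.68; Sato 124,307.90; Orozco 77,857.32; Okafor 139,310.65; Dube 89,054.65; Quinlan 23,215.81.
Rounded to nearest $50: Nwosu $33,450; Sato $124,300; Orozco $77,850; Okafor $139,300; Dube $89,050; Quinlan $23,200. Sum = $487,150.
Difference $487,200 − $487,150 = +$50 applied to largest allocation (Okafor): Okafor becomes $139,350.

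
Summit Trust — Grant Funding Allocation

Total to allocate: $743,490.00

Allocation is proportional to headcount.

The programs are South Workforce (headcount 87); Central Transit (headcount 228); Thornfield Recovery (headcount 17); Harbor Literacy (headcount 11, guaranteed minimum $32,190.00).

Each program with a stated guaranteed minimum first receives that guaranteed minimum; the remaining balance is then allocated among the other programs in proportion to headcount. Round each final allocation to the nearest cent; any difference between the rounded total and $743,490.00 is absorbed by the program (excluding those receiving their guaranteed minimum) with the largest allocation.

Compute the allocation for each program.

South Workforce: $186,394.88 · Central Transit: $488,483.13 · Thornfield Recovery: $36,421.99 · Harbor Literacy: $32,190.00

Guaranteed amounts: Harbor Literacy $32,190.00. Remaining pool $711,300.00.
Remaining pool split over remaining headcount 332: South Workforce 186,394.8795 → $186,394.88; Central Transit 488,483.1325 → $488,483.13; Thornfield Recovery 36,421.9880 → $36,421.99.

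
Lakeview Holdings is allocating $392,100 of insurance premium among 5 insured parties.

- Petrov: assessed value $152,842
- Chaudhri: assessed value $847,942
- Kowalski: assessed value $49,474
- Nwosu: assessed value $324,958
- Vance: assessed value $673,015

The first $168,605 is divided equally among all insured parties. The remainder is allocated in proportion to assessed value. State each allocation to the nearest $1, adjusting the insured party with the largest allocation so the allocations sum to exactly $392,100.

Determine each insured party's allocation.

$168,605 shared equally gives $33,721 per insured party.
Remainder $223,495 by assessed value (total 2,048,231): Petrov 16,677.52 → $16,678; Chaudhri 92,524.13 → $92,524; Kowalski 5,398.41 → $5,398; Nwosu 35,458.15 → $35,458; Vance 73,436.78 → $73,437.
Totals: Petrov $33,721 + $16,678 = $50,399; Chaudhri $33,721 + $92,524 = $126,245; Kowalski $33,721 + $5,398 = $39,119; Nwosu $33,721 + $35,458 = $69,179; Vance $33,721 + $73,437 = $107,158.

Petrov: $50,399; Chaudhri: $126,245; Kowalski: $39,119; Nwosu: $69,179; Vance: $107,158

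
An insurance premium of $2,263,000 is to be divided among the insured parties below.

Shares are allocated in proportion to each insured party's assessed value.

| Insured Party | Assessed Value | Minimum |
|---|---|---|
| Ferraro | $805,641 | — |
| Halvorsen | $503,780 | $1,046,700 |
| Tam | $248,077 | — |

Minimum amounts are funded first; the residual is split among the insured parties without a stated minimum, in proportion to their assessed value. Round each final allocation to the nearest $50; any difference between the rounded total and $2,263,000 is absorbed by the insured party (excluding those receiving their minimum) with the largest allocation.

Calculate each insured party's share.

Ferraro: $929,950 · Halvorsen: $1,046,700 · Tam: $286,350

Fund the minimums — Halvorsen $1,046,700. Remaining pool $1,216,300.
Remaining pool split over remaining assessed value 1,053,718: Ferraro 929,946.29 → $929,950; Tam 286,353.71 → $286,350.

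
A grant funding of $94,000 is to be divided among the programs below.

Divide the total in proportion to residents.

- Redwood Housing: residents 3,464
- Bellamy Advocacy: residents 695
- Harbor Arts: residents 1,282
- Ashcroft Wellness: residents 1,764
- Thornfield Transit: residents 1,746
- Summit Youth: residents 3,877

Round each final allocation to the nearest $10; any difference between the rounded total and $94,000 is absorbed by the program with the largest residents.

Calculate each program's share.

Redwood Housing: $25,380 | Bellamy Advocacy: $5,090 | Harbor Arts: $9,390 | Ashcroft Wellness: $12,930 | Thornfield Transit: $12,790 | Summit Youth: $28,420

Residents total: 3,464 + 695 + 1,282 + 1,764 + 1,746 + 3,877 = 12,828.
Unrounded shares: Redwood Housing 25,383.22; Bellamy Advocacy 5,092.77; Harbor Arts 9,394.14; Ashcroft Wellness 12,926.10; Thornfield Transit 12,794.20; Summit Youth 28,409.57.
Rounded to nearest $10: Redwood Housing $25,380; Bellamy Advocacy $5,090; Harbor Arts $9,390; Ashcroft Wellness $12,930; Thornfield Transit $12,790; Summit Youth $28,410. Sum = $93,990.
Difference $94,000 − $93,990 = +$10 applied to largest residents (Summit Youth): Summit Youth becomes $28,420.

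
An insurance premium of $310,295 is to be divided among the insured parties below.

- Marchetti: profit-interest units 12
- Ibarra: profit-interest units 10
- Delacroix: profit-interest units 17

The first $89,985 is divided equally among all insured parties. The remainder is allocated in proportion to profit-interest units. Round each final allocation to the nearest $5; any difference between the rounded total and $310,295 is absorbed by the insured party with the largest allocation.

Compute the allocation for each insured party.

Marchetti: $97,785 | Ibarra: $86,485 | Delacroix: $126,025

First tranche $89,985 split equally: $29,995 each.
Remainder $220,310 by profit-interest units (total 39): Marchetti 67,787.69 → $67,790; Ibarra 56,489.74 → $56,490; Delacroix 96,032.56 → $96,035.
Rounding difference −$5 on remainder applied to Delacroix.
Totals: Marchetti $29,995 + $67,790 = $97,785; Ibarra $29,995 + $56,490 = $86,485; Delacroix $29,995 + $96,030 = $126,025.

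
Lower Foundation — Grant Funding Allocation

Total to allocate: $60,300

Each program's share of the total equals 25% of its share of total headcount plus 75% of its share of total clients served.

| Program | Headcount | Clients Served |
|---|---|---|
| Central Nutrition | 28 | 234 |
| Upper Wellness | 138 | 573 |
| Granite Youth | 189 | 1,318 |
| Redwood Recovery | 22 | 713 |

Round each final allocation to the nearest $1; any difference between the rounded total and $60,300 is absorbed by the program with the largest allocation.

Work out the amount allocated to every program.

Central Nutrition: $4,849; Upper Wellness: $14,649; Granite Youth: $28,560; Redwood Recovery: $12,242

Headcount total 377; clients served total 2,838.
Blended shares (25% headcount + 75% clients served): Central Nutrition 0.0804; Upper Wellness 0.2429; Granite Youth 0.4736; Redwood Recovery 0.2030.
Proportional shares: Central Nutrition 4,848.54; Upper Wellness 14,649.22; Granite Youth 28,560.51; Redwood Recovery 12,241.73.
At nearest $1: Central Nutrition $4,849; Upper Wellness $14,649; Granite Youth $28,561; Redwood Recovery $12,242. Sum = $60,301.
Difference $60,300 − $60,301 = −$1 applied to largest allocation (Granite Youth): Granite Youth becomes $28,560.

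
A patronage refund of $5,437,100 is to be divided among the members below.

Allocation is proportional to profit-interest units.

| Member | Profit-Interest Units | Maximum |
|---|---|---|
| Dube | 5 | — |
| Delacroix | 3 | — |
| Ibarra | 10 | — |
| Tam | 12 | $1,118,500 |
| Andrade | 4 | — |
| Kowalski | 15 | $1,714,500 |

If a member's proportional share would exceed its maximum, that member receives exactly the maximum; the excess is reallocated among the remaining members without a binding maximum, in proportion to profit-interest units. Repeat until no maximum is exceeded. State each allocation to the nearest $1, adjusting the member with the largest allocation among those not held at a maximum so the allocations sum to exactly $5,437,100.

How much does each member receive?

Sum of profit-interest units: 49.
Unconstrained shares: Dube 554,806.12; Delacroix 332,883.67; Ibarra 1,109,612.24; Tam 1,331,534.69; Andrade 443,844.90; Kowalski 1,664,418.37.
Cap binds for Tam ($1,118,500); residual $4,318,600 reallocated over remaining profit-interest units 37.
Cap binds for Kowalski ($1,714,500); residual $2,604,100 reallocated over remaining profit-interest units 22.
Redistributed shares: Dube 591,840.91 → $591,841; Delacroix 355,104.55 → $355,105; Ibarra 1,183,681.82 → $1,183,682; Andrade 473,472.73 → $473,473.
Rounding difference −$1 applied to Ibarra → $1,183,681.

Dube: $591,841 · Delacroix: $355,105 · Ibarra: $1,183,681 · Tam: $1,118,500 · Andrade: $473,473 · Kowalski: $1,714,500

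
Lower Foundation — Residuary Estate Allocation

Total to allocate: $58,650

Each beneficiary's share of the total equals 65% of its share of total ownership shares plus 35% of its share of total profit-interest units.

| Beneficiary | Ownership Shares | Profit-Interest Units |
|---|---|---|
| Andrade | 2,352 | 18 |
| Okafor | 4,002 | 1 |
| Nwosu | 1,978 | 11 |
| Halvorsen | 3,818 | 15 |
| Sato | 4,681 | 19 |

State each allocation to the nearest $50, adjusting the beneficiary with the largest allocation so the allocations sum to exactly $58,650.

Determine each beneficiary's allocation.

Andrade: $11,100 · Okafor: $9,400 · Nwosu: $8,000 · Halvorsen: $13,450 · Sato: $16,700

Ownership shares total 16,831; profit-interest units total 64.
Blended shares (65% ownership shares + 35% profit-interest units): Andrade 0.1893; Okafor 0.1600; Nwosu 0.1365; Halvorsen 0.2295; Sato 0.2847.
Raw shares: Andrade 11,100.68; Okafor 9,385.34; Nwosu 8,008.37; Halvorsen 13,458.97; Sato 16,696.65.
At nearest $50: Andrade $11,100; Okafor $9,400; Nwosu $8,000; Halvorsen $13,450; Sato $16,700. Sum = $58,650.
Rounded total matches; no reconciliation needed.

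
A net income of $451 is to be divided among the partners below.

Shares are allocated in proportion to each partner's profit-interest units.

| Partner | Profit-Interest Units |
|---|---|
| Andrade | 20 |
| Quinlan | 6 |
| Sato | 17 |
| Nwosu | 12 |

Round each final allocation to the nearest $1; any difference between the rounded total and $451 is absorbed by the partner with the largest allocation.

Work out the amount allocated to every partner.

Andrade: $165; Quinlan: $49; Sato: $139; Nwosu: $98

Combined profit-interest units = 55.
Raw shares: Andrade 20/55 × $451 = 164.00; Quinlan 6/55 × $451 = 49.20; Sato 17/55 × $451 = 139.40; Nwosu 12/55 × $451 = 98.40.
At nearest $1: Andrade $164; Quinlan $49; Sato $139; Nwosu $98. Sum = $450.
Difference $451 − $450 = +$1 applied to largest allocation (Andrade): Andrade becomes $165.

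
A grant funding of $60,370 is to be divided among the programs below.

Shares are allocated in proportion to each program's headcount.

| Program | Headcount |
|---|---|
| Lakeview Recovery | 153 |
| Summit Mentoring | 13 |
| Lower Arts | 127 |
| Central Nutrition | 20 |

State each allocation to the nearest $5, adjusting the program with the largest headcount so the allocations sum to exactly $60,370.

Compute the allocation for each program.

Headcount total: 153 + 13 + 127 + 20 = 313.
Raw shares: Lakeview Recovery 29,509.94; Summit Mentoring 2,507.38; Lower Arts 24,495.18; Central Nutrition 3,857.51.
Rounded to nearest $5: Lakeview Recovery $29,510; Summit Mentoring $2,505; Lower Arts $24,495; Central Nutrition $3,860. Sum = $60,370.
Rounded total matches; no reconciliation needed.

Lakeview Recovery: $29,510; Summit Mentoring: $2,505; Lower Arts: $24,495; Central Nutrition: $3,860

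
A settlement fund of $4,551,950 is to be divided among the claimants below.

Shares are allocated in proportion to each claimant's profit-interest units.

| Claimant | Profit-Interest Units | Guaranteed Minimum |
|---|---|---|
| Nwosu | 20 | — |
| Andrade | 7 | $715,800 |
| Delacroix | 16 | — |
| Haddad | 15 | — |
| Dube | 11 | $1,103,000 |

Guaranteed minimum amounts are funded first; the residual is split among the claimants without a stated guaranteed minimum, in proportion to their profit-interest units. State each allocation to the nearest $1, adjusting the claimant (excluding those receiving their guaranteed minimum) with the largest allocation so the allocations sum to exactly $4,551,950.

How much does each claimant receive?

Guaranteed amounts: Andrade $715,800; Dube $1,103,000. Residual $2,733,150.
Residual split over remaining profit-interest units 51: Nwosu 1,071,823.53 → $1,071,824; Delacroix 857,458.82 → $857,459; Haddad 803,867.65 → $803,868.
Rounding difference −$1 applied to Nwosu → $1,071,823.

Nwosu: $1,071,823; Andrade: $715,800; Delacroix: $857,459; Haddad: $803,868; Dube: $1,103,000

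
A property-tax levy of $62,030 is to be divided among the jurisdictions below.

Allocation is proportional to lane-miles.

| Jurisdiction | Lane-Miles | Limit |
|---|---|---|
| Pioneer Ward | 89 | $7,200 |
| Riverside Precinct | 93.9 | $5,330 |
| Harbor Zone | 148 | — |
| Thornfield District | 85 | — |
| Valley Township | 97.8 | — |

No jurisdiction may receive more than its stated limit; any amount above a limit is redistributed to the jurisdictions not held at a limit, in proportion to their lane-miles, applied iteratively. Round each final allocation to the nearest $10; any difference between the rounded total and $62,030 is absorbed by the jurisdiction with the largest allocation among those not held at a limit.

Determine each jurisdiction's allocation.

Pioneer Ward: $7,200 · Riverside Precinct: $5,330 · Harbor Zone: $22,150 · Thornfield District: $12,720 · Valley Township: $14,630

Combined lane-miles = 513.7.
Unconstrained shares: Pioneer Ward 10,746.88; Riverside Precinct 11,338.56; Harbor Zone 17,871.21; Thornfield District 10,263.87; Valley Township 11,809.49.
Capped: Pioneer Ward ($7,200), Riverside Precinct ($5,330); remaining pool $49,500 reallocated over remaining lane-miles 330.8.
Remaining shares: Harbor Zone 22,146.31 → $22,150; Thornfield District 12,719.17 → $12,720; Valley Township 14,634.52 → $14,630.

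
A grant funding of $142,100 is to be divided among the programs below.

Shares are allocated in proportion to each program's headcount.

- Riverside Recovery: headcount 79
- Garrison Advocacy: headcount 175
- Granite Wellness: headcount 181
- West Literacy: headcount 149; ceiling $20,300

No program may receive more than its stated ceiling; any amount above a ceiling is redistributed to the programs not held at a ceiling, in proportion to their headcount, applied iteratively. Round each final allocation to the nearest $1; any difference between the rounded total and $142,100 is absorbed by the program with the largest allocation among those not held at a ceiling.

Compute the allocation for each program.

Combined headcount = 584.
Unconstrained shares: Riverside Recovery 19,222.43; Garrison Advocacy 42,581.34; Granite Wellness 44,041.27; West Literacy 36,254.97.
Capped: West Literacy ($20,300); residual $121,800 reallocated over remaining headcount 435.
Shares after redistribution: Riverside Recovery 22,120.00 → $22,120; Garrison Advocacy 49,000.00 → $49,000; Granite Wellness 50,680.00 → $50,680.

Riverside Recovery: $22,120; Garrison Advocacy: $49,000; Granite Wellness: $50,680; West Literacy: $20,300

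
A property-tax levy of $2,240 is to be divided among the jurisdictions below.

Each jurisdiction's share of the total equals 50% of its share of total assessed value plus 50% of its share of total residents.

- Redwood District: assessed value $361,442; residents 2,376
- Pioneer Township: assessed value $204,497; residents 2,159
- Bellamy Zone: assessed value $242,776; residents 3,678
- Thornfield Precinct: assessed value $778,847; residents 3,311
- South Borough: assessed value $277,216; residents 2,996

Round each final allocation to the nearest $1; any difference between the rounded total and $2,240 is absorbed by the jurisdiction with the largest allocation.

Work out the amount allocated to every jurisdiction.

Assessed value total 1,864,778; residents total 14,520.
Composite weights (50% assessed value + 50% residents): Redwood District 0.1787; Pioneer Township 0.1292; Bellamy Zone 0.1917; Thornfield Precinct 0.3228; South Borough 0.1775.
Raw shares: Redwood District 400.36; Pioneer Township 289.36; Bellamy Zone 429.52; Thornfield Precinct 723.18; South Borough 397.59.
At nearest $1: Redwood District $400; Pioneer Township $289; Bellamy Zone $430; Thornfield Precinct $723; South Borough $398. Sum = $2,240.
No rounding difference to absorb.

Redwood District: $400 · Pioneer Township: $289 · Bellamy Zone: $430 · Thornfield Precinct: $723 · South Borough: $398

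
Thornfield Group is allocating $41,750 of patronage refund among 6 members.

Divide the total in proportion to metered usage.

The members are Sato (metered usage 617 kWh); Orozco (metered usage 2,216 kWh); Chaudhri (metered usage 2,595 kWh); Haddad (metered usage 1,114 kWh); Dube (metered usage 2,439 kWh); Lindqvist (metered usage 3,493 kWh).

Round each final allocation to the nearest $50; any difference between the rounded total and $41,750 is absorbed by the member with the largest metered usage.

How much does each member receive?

Sato: $2,050; Orozco: $7,400; Chaudhri: $8,700; Haddad: $3,750; Dube: $8,150; Lindqvist: $11,700

Total metered usage = 617 + 2,216 + 2,595 + 1,114 + 2,439 + 3,493 = 12,474.
Proportional shares: Sato 2,065.08; Orozco 7,416.87; Chaudhri 8,685.37; Haddad 3,728.52; Dube 8,163.24; Lindqvist 11,690.94.
After rounding ($50): Sato $2,050; Orozco $7,400; Chaudhri $8,700; Haddad $3,750; Dube $8,150; Lindqvist $11,700. Sum = $41,750.
Sum already equals the total — no adjustment.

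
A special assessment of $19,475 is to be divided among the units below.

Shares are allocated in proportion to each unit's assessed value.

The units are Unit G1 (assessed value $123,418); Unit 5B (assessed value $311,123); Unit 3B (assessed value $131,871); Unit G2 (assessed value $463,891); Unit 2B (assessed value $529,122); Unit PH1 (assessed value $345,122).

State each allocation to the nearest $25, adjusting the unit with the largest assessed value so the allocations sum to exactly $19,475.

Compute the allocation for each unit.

Unit G1: $1,250 | Unit 5B: $3,175 | Unit 3B: $1,350 | Unit G2: $4,750 | Unit 2B: $5,425 | Unit PH1: $3,525

Assessed value total: 1,904,547.
Raw shares: Unit G1 123,418/1,904,547 × $19,475 = 1,262.01; Unit 5B 311,123/1,904,547 × $19,475 = 3,181.40; Unit 3B 131,871/1,904,547 × $19,475 = 1,348.45; Unit G2 463,891/1,904,547 × $19,475 = 4,743.53; Unit 2B 529,122/1,904,547 × $19,475 = 5,410.55; Unit PH1 345,122/1,904,547 × $19,475 = 3,529.05.
After rounding ($25): Unit G1 $1,250; Unit 5B $3,175; Unit 3B $1,350; Unit G2 $4,750; Unit 2B $5,400; Unit PH1 $3,525. Sum = $19,450.
Difference $19,475 − $19,450 = +$25 applied to largest assessed value (Unit 2B): Unit 2B becomes $5,425.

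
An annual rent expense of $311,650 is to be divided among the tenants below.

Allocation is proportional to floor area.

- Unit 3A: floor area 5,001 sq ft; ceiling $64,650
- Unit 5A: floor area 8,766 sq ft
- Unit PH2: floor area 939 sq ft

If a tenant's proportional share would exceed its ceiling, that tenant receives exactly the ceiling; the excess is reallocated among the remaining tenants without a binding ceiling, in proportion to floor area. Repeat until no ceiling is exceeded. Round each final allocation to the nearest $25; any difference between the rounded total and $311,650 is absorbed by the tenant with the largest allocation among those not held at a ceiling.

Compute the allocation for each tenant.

Unit 3A: $64,650; Unit 5A: $223,100; Unit PH2: $23,900

Floor area total: 14,706.
Pro-rata shares before constraints: Unit 3A 105,981.34; Unit 5A 185,769.34; Unit PH2 19,899.32.
Held at cap: Unit 3A ($64,650); residual $247,000 reallocated over remaining floor area 9,705.
Redistributed shares: Unit 5A 223,101.70 → $223,100; Unit PH2 23,898.30 → $23,900.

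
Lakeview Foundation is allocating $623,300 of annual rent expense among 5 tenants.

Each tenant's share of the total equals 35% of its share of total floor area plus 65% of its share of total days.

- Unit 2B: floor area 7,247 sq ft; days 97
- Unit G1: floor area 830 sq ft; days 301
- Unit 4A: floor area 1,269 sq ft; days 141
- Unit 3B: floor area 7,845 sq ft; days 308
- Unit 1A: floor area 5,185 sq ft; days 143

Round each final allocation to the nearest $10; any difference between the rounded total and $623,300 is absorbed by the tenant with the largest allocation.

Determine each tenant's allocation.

Totals — floor area 22,376, days 990.
Composite weights (35% floor area + 65% days): Unit 2B 0.1770; Unit G1 0.2106; Unit 4A 0.1124; Unit 3B 0.3249; Unit 1A 0.1750.
Unrounded shares: Unit 2B 110,350.71; Unit G1 131,272.54; Unit 4A 70,074.60; Unit 3B 202,530.00; Unit 1A 109,072.15.
Rounded to nearest $10: Unit 2B $110,350; Unit G1 $131,270; Unit 4A $70,070; Unit 3B $202,530; Unit 1A $109,070. Sum = $623,290.
Difference $623,300 − $623,290 = +$10 applied to largest allocation (Unit 3B): Unit 3B becomes $202,540.

Unit 2B: $110,350; Unit G1: $131,270; Unit 4A: $70,070; Unit 3B: $202,540; Unit 1A: $109,070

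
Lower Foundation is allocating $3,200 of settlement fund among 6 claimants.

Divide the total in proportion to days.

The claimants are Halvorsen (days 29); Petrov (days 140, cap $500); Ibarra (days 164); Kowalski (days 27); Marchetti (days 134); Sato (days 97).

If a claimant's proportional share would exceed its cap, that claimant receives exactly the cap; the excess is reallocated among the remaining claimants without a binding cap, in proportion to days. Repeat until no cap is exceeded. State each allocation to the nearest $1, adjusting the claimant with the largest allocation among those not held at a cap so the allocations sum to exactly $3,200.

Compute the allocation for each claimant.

Halvorsen: $174 · Petrov: $500 · Ibarra: $981 · Kowalski: $162 · Marchetti: $802 · Sato: $581

Days total: 591.
Proportional shares (ignoring caps): Halvorsen 157.02; Petrov 758.04; Ibarra 887.99; Kowalski 146.19; Marchetti 725.55; Sato 525.21.
Held at cap: Petrov ($500); remaining pool $2,700 reallocated over remaining days 451.
Remaining shares: Halvorsen 173.61 → $174; Ibarra 981.82 → $982; Kowalski 161.64 → $162; Marchetti 802.22 → $802; Sato 580.71 → $581.
Rounding difference −$1 applied to Ibarra → $981.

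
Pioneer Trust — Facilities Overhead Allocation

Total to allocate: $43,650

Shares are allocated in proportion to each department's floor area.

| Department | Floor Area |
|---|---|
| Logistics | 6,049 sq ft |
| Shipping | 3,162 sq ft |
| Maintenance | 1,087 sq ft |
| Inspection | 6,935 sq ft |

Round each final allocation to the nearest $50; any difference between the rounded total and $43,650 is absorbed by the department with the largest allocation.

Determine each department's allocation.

Logistics: $15,300 · Shipping: $8,000 · Maintenance: $2,750 · Inspection: $17,600

Sum of floor area: 17,233.
Proportional shares: Logistics 6,049/17,233 × $43,650 = 15,321.70; Shipping 3,162/17,233 × $43,650 = 8,009.13; Maintenance 1,087/17,233 × $43,650 = 2,753.30; Inspection 6,935/17,233 × $43,650 = 17,565.88.
Rounded to nearest $50: Logistics $15,300; Shipping $8,000; Maintenance $2,750; Inspection $17,550. Sum = $43,600.
Difference $43,650 − $43,600 = +$50 applied to largest allocation (Inspection): Inspection becomes $17,600.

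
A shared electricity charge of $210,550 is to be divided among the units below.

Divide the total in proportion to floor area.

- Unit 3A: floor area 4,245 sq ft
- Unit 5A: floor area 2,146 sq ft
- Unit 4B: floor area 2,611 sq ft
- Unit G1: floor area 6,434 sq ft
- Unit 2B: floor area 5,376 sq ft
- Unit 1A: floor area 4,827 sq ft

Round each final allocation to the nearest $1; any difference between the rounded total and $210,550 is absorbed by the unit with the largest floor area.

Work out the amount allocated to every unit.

Unit 3A: $34,860 | Unit 5A: $17,623 | Unit 4B: $21,442 | Unit G1: $52,837 | Unit 2B: $44,148 | Unit 1A: $39,640

Total floor area = 4,245 + 2,146 + 2,611 + 6,434 + 5,376 + 4,827 = 25,639.
Raw shares: Unit 3A 34,860.36; Unit 5A 17,623.16; Unit 4B 21,441.79; Unit G1 52,836.64; Unit 2B 44,148.24; Unit 1A 39,639.80.
After rounding ($1): Unit 3A $34,860; Unit 5A $17,623; Unit 4B $21,442; Unit G1 $52,837; Unit 2B $44,148; Unit 1A $39,640. Sum = $210,550.
Rounded total matches; no reconciliation needed.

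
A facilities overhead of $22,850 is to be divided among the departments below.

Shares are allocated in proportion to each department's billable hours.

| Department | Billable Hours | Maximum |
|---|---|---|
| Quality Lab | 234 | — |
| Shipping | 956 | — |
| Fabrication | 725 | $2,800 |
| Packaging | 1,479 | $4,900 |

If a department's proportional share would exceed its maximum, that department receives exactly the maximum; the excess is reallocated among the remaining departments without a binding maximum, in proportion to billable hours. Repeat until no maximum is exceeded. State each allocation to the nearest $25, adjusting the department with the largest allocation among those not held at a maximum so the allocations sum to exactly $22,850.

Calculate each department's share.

Total billable hours = 3,394.
Unconstrained shares: Quality Lab 1,575.40; Shipping 6,436.24; Fabrication 4,881.04; Packaging 9,957.32.
Capped: Fabrication ($2,800), Packaging ($4,900); remaining pool $15,150 reallocated over remaining billable hours 1,190.
Shares after redistribution: Quality Lab 2,979.08 → $2,975; Shipping 12,170.92 → $12,175.

Quality Lab: $2,975; Shipping: $12,175; Fabrication: $2,800; Packaging: $4,900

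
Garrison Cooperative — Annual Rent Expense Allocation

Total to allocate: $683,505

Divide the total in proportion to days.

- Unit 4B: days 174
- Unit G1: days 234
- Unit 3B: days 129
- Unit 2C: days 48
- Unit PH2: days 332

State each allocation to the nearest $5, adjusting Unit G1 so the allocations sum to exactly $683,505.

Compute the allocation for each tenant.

Unit 4B: $129,695 | Unit G1: $174,410 | Unit 3B: $96,155 | Unit 2C: $35,780 | Unit PH2: $247,465

Total days = 917.
Unrounded shares: Unit 4B 174/917 × $683,505 = 129,694.51; Unit G1 234/917 × $683,505 = 174,416.76; Unit 3B 129/917 × $683,505 = 96,152.83; Unit 2C 48/917 × $683,505 = 35,777.80; Unit PH2 332/917 × $683,505 = 247,463.10.
Rounded to nearest $5: Unit 4B $129,695; Unit G1 $174,415; Unit 3B $96,155; Unit 2C $35,780; Unit PH2 $247,465. Sum = $683,510.
Difference $683,505 − $683,510 = −$5 applied to Unit G1: Unit G1 becomes $174,410.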